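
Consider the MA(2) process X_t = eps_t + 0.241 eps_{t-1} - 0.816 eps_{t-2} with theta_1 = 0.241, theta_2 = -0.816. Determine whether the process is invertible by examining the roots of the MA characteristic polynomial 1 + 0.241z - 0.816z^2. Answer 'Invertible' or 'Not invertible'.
\text{Not invertible}

The MA(q) characteristic polynomial is P(z) = 1 + 0.241z - 0.816z^2.
Invertibility requires all roots to lie outside the unit circle, i.e. |z| > 1 for every root.
Set 1 + (0.241) z + (-0.816) z^2 = 0, i.e. a z^2 + b z + c = 0 with a = -0.816, b = 0.241, c = 1.
Discriminant D = b^2 - 4ac = (0.241)^2 - 4*(-0.816)*1 = 0.058081 - (-3.264) = 3.322081.
D >= 0, so the roots are real: z = (-b +/- sqrt(D)) / (2a) = (-0.241 +/- 1.822658) / (-1.632).
  z_1 = (-0.241 + 1.822658) / (-1.632) = -0.9692,   |z_1| = 0.9692.
  z_2 = (-0.241 - 1.822658) / (-1.632) = 1.2645,   |z_2| = 1.2645.
Moduli of all roots: 0.9692, 1.2645.
All moduli strictly greater than 1? No.
Verdict: Not invertible.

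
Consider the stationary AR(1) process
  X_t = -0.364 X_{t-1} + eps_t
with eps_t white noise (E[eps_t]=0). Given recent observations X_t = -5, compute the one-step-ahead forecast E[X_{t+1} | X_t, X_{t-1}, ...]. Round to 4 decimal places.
E[X_{t+1} \mid \mathcal F_t] = 1.8200

For an AR(p) model X_t = c + sum_i phi_i X_{t-i} + eps_t, the
one-step-ahead conditional mean is
  E[X_{t+1} | X_t, ...] = c + sum_i phi_i X_{t+1-i}.
Substitute known values:
  E[X_{t+1} | ...] = (-0.364) * (-5)
                   = 1.8200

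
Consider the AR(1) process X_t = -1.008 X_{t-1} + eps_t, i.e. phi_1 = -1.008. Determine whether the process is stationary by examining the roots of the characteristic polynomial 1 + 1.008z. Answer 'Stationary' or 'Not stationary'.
\text{Not stationary}

The AR(p) characteristic polynomial is P(z) = 1 + 1.008z.
Stationarity requires all roots to lie outside the unit circle, i.e. |z| > 1 for every root.
This is linear in z: 1 + (1.008) z = 0  =>  z = -1/(1.008) = -0.992063,  |z| = 0.992063.
Moduli of all roots: 0.9921.
All moduli strictly greater than 1? No.
Verdict: Not stationary.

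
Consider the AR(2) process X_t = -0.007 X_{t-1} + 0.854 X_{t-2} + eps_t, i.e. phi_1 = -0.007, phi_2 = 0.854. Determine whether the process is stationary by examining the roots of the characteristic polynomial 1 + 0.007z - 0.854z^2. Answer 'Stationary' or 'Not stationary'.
\text{Stationary}

The AR(p) characteristic polynomial is P(z) = 1 + 0.007z - 0.854z^2.
Stationarity requires all roots to lie outside the unit circle, i.e. |z| > 1 for every root.
Set 1 + (0.007) z + (-0.854) z^2 = 0, i.e. a z^2 + b z + c = 0 with a = -0.854, b = 0.007, c = 1.
Discriminant D = b^2 - 4ac = (0.007)^2 - 4*(-0.854)*1 = 0.000049 - (-3.416) = 3.416049.
D >= 0, so the roots are real: z = (-b +/- sqrt(D)) / (2a) = (-0.007 +/- 1.848256) / (-1.708).
  z_1 = (-0.007 + 1.848256) / (-1.708) = -1.078,   |z_1| = 1.078.
  z_2 = (-0.007 - 1.848256) / (-1.708) = 1.0862,   |z_2| = 1.0862.
Moduli of all roots: 1.0780, 1.0862.
All moduli strictly greater than 1? Yes.
Verdict: Stationary.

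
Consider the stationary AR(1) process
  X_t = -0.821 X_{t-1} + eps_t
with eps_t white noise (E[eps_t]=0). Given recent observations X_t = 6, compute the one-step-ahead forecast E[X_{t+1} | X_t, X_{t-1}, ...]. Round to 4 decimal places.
E[X_{t+1} \mid \mathcal F_t] = -4.9260

For an AR(p) model X_t = c + sum_i phi_i X_{t-i} + eps_t, the
one-step-ahead conditional mean is
  E[X_{t+1} | X_t, ...] = c + sum_i phi_i X_{t+1-i}.
Substitute known values:
  E[X_{t+1} | ...] = (-0.821) * (6)
                   = -4.9260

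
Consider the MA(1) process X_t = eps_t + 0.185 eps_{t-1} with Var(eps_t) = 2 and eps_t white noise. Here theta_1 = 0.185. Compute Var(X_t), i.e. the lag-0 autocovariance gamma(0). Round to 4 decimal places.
\gamma(0) = 2.0685

For an MA(q) process X_t = eps_t + sum_i theta_i eps_{t-i} with
Var(eps_t) = sigma^2, the variance is
  gamma(0) = sigma^2 * (1 + sum_i theta_i^2).
  sum_i theta_i^2 = (0.185)^2 = 0.034225.
  gamma(0) = 2 * (1 + 0.034225) = 2 * 1.034225 = 2.06845, which rounds to 2.0685.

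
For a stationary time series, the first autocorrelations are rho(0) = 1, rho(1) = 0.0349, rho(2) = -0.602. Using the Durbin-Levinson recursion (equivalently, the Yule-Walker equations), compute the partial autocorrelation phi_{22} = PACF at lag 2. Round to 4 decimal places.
\phi_{22} = -0.6040

The PACF at lag k is phi_{kk}, the last component of the solution
to the Yule-Walker system G_k phi = r_k where
  (G_k)_{ij} = rho(|i - j|), (r_k)_i = rho(i), i,j = 1..k.
Equivalently, Durbin-Levinson gives phi_{kk} iteratively:
  phi_{11} = rho(1)
  phi_{kk} = [rho(k) - sum_{j=1..k-1} phi_{k-1,j} rho(k-j)]
            / [1 - sum_{j=1..k-1} phi_{k-1,j} rho(j)],
  phi_{k,j} = phi_{k-1,j} - phi_{kk} phi_{k-1,k-j},  j = 1..k-1.
Step k = 1:
  phi_11 = rho(1) = 0.0349.
Step k = 2:
  phi_22 = [rho(2) - phi_11 rho(1)] / [1 - phi_11 rho(1)] = [-0.602 - (0.0349)(0.0349)] / [1 - (0.0349)(0.0349)]
         = -0.60321801 / 0.99878199 = -0.604.
Therefore phi_{22} = -0.6040.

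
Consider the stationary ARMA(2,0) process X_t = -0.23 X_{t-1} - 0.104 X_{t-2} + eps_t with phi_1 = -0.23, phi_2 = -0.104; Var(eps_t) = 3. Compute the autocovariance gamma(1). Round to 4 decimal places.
\gamma(1) = -0.6605

Multiply the model equation by X_{t-k} and take expectations. With theta_0 = psi_0 = 1 and psi_j the MA(infinity) weights, this gives
  gamma(k) - sum_i phi_i gamma(k-i) = c_k,
  c_k = sigma^2 * sum_{j=k..q} theta_j psi_{j-k}   (c_k = 0 for k > q),
using gamma(-m) = gamma(m).
Pure AR (q = 0): c_0 = sigma^2 = 3, c_k = 0 for k >= 1.
Equations for k = 0, 1, 2 (AR order 2, c_2 = 0):
  (E0) gamma(0) = phi_1 gamma(1) + phi_2 gamma(2) + c_0
  (E1) gamma(1) = phi_1 gamma(0) + phi_2 gamma(1) + c_1
  (E2) gamma(2) = phi_1 gamma(1) + phi_2 gamma(0)
From (E1): gamma(1) = A gamma(0) + B with
  A = phi_1 / (1 - phi_2) = -0.23 / 1.104 = -0.208333,   B = c_1 / (1 - phi_2) = 0 / 1.104 = 0.
Insert (E2) into (E0): gamma(0) (1 - phi_2^2) = phi_1 (1 + phi_2) gamma(1) + c_0.
  phi_1 (1 + phi_2) = (-0.23)(0.896) = -0.20608,   1 - phi_2^2 = 0.989184.
Replace gamma(1) by A gamma(0) + B and collect gamma(0):
  gamma(0) [0.989184 - (-0.20608)(-0.208333)] = c_0 = 3
  gamma(0) * 0.946251 = 3
  gamma(0) = 3 / 0.946251 = 3.170407.
  gamma(1) = A gamma(0) = (-0.208333)(3.170407) = -0.660502.
Therefore gamma(1) = -0.6605 (to 4 decimal places).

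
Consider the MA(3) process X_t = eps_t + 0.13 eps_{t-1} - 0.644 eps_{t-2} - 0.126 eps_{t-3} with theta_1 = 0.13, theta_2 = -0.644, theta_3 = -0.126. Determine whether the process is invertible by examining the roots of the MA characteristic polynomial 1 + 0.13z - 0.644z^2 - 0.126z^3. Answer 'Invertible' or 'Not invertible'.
\text{Invertible}

The MA(q) characteristic polynomial is P(z) = 1 + 0.13z - 0.644z^2 - 0.126z^3.
Invertibility requires all roots to lie outside the unit circle, i.e. |z| > 1 for every root.
Degree 3: look for a simple real root z0 first, then factor out (1 - z/z0) and solve the remaining quadratic.
Testing z0 = -5: P(-5) = 1 + (0.13)(-5) + (-0.644)(-5)^2 + (-0.126)(-5)^3
  = 1 + (-0.65) + (-16.1) + (15.75) = 0.  So z_0 = -5 is a root, |z_0| = 5.
Divide out the factor (1 + 0.2 z) = (1 - z/z0) (since 1/z0 = -0.2):
  P(z) = (1 + 0.2 z)(1 + (-0.07) z + (-0.63) z^2)
  [check: z-coef -0.07 - (-0.2) = 0.13; z^2-coef -0.63 - (-0.2)(-0.07) = -0.644; z^3-coef -(-0.2)(-0.63) = -0.126.]
Remaining roots from the quadratic factor 1 + (-0.07) z + (-0.63) z^2:
  Set 1 + (-0.07) z + (-0.63) z^2 = 0, i.e. a z^2 + b z + c = 0 with a = -0.63, b = -0.07, c = 1.
  Discriminant D = b^2 - 4ac = (-0.07)^2 - 4*(-0.63)*1 = 0.0049 - (-2.52) = 2.5249.
  D >= 0, so the roots are real: z = (-b +/- sqrt(D)) / (2a) = (0.07 +/- 1.588993) / (-1.26).
    z_1 = (0.07 + 1.588993) / (-1.26) = -1.3167,   |z_1| = 1.3167.
    z_2 = (0.07 - 1.588993) / (-1.26) = 1.2056,   |z_2| = 1.2056.
Moduli of all roots: 5.0000, 1.3167, 1.2056.
All moduli strictly greater than 1? Yes.
Verdict: Invertible.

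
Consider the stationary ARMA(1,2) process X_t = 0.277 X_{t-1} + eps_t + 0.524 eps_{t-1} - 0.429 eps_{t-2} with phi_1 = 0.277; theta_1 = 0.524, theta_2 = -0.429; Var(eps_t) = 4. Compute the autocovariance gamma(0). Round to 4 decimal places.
\gamma(0) = 6.7523

Multiply the model equation by X_{t-k} and take expectations. With theta_0 = psi_0 = 1 and psi_j the MA(infinity) weights, this gives
  gamma(k) - sum_i phi_i gamma(k-i) = c_k,
  c_k = sigma^2 * sum_{j=k..q} theta_j psi_{j-k}   (c_k = 0 for k > q),
using gamma(-m) = gamma(m).
psi-weights needed (psi_j = theta_j + sum_i phi_i psi_{j-i}):
  psi_1 = theta_1 + phi_1 = 0.524 + (0.277) = 0.801
  psi_2 = theta_2 + phi_1 psi_1 = -0.429 + (0.277)(0.801) = -0.207123
Right-hand sides:
  c_0 = sigma^2 (1 + theta_1 psi_1 + theta_2 psi_2) = 4 * (1 + (0.524)(0.801) + (-0.429)(-0.207123)) = 4 * 1.50858 = 6.034319
  c_1 = sigma^2 (theta_1 + theta_2 psi_1) = 4 * (0.524 + (-0.429)(0.801)) = 0.721484
  c_2 = sigma^2 theta_2 = 4 * (-0.429) = -1.716
Equations for k = 0 and k = 1 (AR order 1):
  gamma(0) = phi_1 gamma(1) + c_0
  gamma(1) = phi_1 gamma(0) + c_1
Substituting the second into the first: gamma(0) (1 - phi_1^2) = c_0 + phi_1 c_1, so
  gamma(0) = (c_0 + phi_1 c_1) / (1 - phi_1^2) = (6.034319 + (0.277)(0.721484)) / (1 - (0.277)^2) = 6.23417 / 0.923271 = 6.752265.
Therefore gamma(0) = 6.7523 (to 4 decimal places).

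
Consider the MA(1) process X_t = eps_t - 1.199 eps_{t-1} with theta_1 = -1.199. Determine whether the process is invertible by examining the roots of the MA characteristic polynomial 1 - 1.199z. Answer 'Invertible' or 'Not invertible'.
\text{Not invertible}

The MA(q) characteristic polynomial is P(z) = 1 - 1.199z.
Invertibility requires all roots to lie outside the unit circle, i.e. |z| > 1 for every root.
This is linear in z: 1 + (-1.199) z = 0  =>  z = -1/(-1.199) = 0.834028,  |z| = 0.834028.
Moduli of all roots: 0.8340.
All moduli strictly greater than 1? No.
Verdict: Not invertible.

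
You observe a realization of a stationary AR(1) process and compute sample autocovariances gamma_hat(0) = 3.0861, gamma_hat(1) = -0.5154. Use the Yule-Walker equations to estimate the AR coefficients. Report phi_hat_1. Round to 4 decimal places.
\hat\phi_{1} = -0.1670

The Yule-Walker equations for an AR(p) process read, in matrix form,
  Gamma_p phi = r_p,   with   (Gamma_p)_{ij} = gamma(|i - j|),
                       (r_p)_i = gamma(i),   i,j = 1..p.
Substitute the sample gammas (Toeplitz matrix and right-hand side of size 1):
  Gamma_p = [[3.0861]]
  r_p     = [-0.5154]
With p = 1 this is the single equation gamma(0) phi_1 = gamma(1):
  phi_hat_1 = gamma(1) / gamma(0) = -0.5154 / 3.0861 = -0.1670.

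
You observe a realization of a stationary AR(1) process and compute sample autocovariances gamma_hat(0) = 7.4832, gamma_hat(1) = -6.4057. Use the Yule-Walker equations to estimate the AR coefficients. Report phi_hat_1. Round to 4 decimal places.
\hat\phi_{1} = -0.8560

The Yule-Walker equations for an AR(p) process read, in matrix form,
  Gamma_p phi = r_p,   with   (Gamma_p)_{ij} = gamma(|i - j|),
                       (r_p)_i = gamma(i),   i,j = 1..p.
Substitute the sample gammas (Toeplitz matrix and right-hand side of size 1):
  Gamma_p = [[7.4832]]
  r_p     = [-6.4057]
With p = 1 this is the single equation gamma(0) phi_1 = gamma(1):
  phi_hat_1 = gamma(1) / gamma(0) = -6.4057 / 7.4832 = -0.8560.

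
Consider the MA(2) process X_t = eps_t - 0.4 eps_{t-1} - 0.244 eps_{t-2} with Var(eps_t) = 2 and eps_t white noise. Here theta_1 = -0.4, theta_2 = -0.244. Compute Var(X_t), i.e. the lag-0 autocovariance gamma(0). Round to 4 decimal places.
\gamma(0) = 2.4391

For an MA(q) process X_t = eps_t + sum_i theta_i eps_{t-i} with
Var(eps_t) = sigma^2, the variance is
  gamma(0) = sigma^2 * (1 + sum_i theta_i^2).
  sum_i theta_i^2 = (-0.4)^2 + (-0.244)^2 = 0.16 + 0.059536 = 0.219536.
  gamma(0) = 2 * (1 + 0.219536) = 2 * 1.219536 = 2.439072, which rounds to 2.4391.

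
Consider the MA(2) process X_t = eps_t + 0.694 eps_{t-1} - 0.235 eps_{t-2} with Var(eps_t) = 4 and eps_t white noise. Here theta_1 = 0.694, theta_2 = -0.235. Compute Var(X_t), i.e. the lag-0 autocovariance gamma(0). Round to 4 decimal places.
\gamma(0) = 6.1474

For an MA(q) process X_t = eps_t + sum_i theta_i eps_{t-i} with
Var(eps_t) = sigma^2, the variance is
  gamma(0) = sigma^2 * (1 + sum_i theta_i^2).
  sum_i theta_i^2 = (0.694)^2 + (-0.235)^2 = 0.481636 + 0.055225 = 0.536861.
  gamma(0) = 4 * (1 + 0.536861) = 4 * 1.536861 = 6.147444, which rounds to 6.1474.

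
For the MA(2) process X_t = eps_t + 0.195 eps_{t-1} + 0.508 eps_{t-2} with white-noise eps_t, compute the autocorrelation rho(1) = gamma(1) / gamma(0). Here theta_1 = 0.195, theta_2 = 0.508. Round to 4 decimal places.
\rho(1) = 0.2269

For an MA(q) process with theta_0 = 1, the autocovariance is
  gamma(k) = sigma^2 * sum_{i=0..q-k} theta_i * theta_{i+k},
and rho(k) = gamma(k) / gamma(0). Sigma^2 cancels.
  numerator   = (1)*(0.195) + (0.195)*(0.508) = 0.29406.
  denominator = (1)^2 + (0.195)^2 + (0.508)^2 = 1.296089.
  rho(1) = 0.29406 / 1.296089 = 0.2269.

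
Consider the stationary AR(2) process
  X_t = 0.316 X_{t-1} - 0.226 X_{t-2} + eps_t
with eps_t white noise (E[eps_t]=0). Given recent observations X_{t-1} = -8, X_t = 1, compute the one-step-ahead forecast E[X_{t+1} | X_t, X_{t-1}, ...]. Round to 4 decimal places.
E[X_{t+1} \mid \mathcal F_t] = 2.1240

For an AR(p) model X_t = c + sum_i phi_i X_{t-i} + eps_t, the
one-step-ahead conditional mean is
  E[X_{t+1} | X_t, ...] = c + sum_i phi_i X_{t+1-i}.
Substitute known values:
  E[X_{t+1} | ...] = (0.316) * (1) + (-0.226) * (-8)
                   = 2.1240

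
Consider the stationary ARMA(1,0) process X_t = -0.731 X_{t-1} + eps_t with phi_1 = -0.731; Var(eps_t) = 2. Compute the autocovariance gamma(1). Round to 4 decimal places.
\gamma(1) = -3.1398

Multiply the model equation by X_{t-k} and take expectations. With theta_0 = psi_0 = 1 and psi_j the MA(infinity) weights, this gives
  gamma(k) - sum_i phi_i gamma(k-i) = c_k,
  c_k = sigma^2 * sum_{j=k..q} theta_j psi_{j-k}   (c_k = 0 for k > q),
using gamma(-m) = gamma(m).
Pure AR (q = 0): c_0 = sigma^2 = 2, c_k = 0 for k >= 1.
Equations for k = 0 and k = 1 (AR order 1):
  gamma(0) = phi_1 gamma(1) + c_0
  gamma(1) = phi_1 gamma(0) + c_1
Substituting the second into the first: gamma(0) (1 - phi_1^2) = c_0 + phi_1 c_1, so
  gamma(0) = c_0 / (1 - phi_1^2) = 2 / (1 - (-0.731)^2) = 2 / 0.465639 = 4.295173.
  gamma(1) = phi_1 gamma(0) = (-0.731)(4.295173) = -3.139771.
Therefore gamma(1) = -3.1398 (to 4 decimal places).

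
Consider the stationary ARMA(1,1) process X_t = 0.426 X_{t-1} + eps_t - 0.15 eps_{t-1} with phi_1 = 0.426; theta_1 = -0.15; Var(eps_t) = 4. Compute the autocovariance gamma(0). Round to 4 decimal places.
\gamma(0) = 4.3723

Multiply the model equation by X_{t-k} and take expectations. With theta_0 = psi_0 = 1 and psi_j the MA(infinity) weights, this gives
  gamma(k) - sum_i phi_i gamma(k-i) = c_k,
  c_k = sigma^2 * sum_{j=k..q} theta_j psi_{j-k}   (c_k = 0 for k > q),
using gamma(-m) = gamma(m).
psi-weights needed (psi_j = theta_j + sum_i phi_i psi_{j-i}):
  psi_1 = theta_1 + phi_1 = -0.15 + (0.426) = 0.276
Right-hand sides:
  c_0 = sigma^2 (1 + theta_1 psi_1) = 4 * (1 + (-0.15)(0.276)) = 4 * 0.9586 = 3.8344
  c_1 = sigma^2 theta_1 = 4 * (-0.15) = -0.6
  c_2 = 0
Equations for k = 0 and k = 1 (AR order 1):
  gamma(0) = phi_1 gamma(1) + c_0
  gamma(1) = phi_1 gamma(0) + c_1
Substituting the second into the first: gamma(0) (1 - phi_1^2) = c_0 + phi_1 c_1, so
  gamma(0) = (c_0 + phi_1 c_1) / (1 - phi_1^2) = (3.8344 + (0.426)(-0.6)) / (1 - (0.426)^2) = 3.5788 / 0.818524 = 4.37226.
Therefore gamma(0) = 4.3723 (to 4 decimal places).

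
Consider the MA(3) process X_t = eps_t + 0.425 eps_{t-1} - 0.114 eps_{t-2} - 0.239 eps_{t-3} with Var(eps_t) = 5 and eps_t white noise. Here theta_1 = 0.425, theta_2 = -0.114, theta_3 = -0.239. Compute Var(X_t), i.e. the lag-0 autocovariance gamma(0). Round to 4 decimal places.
\gamma(0) = 6.2537

For an MA(q) process X_t = eps_t + sum_i theta_i eps_{t-i} with
Var(eps_t) = sigma^2, the variance is
  gamma(0) = sigma^2 * (1 + sum_i theta_i^2).
  sum_i theta_i^2 = (0.425)^2 + (-0.114)^2 + (-0.239)^2 = 0.180625 + 0.012996 + 0.057121 = 0.250742.
  gamma(0) = 5 * (1 + 0.250742) = 5 * 1.250742 = 6.25371, which rounds to 6.2537.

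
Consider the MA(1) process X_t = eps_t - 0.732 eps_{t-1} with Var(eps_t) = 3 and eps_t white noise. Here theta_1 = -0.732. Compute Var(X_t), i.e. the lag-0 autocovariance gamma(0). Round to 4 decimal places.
\gamma(0) = 4.6075

For an MA(q) process X_t = eps_t + sum_i theta_i eps_{t-i} with
Var(eps_t) = sigma^2, the variance is
  gamma(0) = sigma^2 * (1 + sum_i theta_i^2).
  sum_i theta_i^2 = (-0.732)^2 = 0.535824.
  gamma(0) = 3 * (1 + 0.535824) = 3 * 1.535824 = 4.607472, which rounds to 4.6075.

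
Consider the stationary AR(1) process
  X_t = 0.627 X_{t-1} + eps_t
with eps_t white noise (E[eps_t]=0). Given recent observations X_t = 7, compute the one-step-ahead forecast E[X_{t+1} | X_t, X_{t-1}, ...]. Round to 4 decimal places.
E[X_{t+1} \mid \mathcal F_t] = 4.3890

For an AR(p) model X_t = c + sum_i phi_i X_{t-i} + eps_t, the
one-step-ahead conditional mean is
  E[X_{t+1} | X_t, ...] = c + sum_i phi_i X_{t+1-i}.
Substitute known values:
  E[X_{t+1} | ...] = (0.627) * (7)
                   = 4.3890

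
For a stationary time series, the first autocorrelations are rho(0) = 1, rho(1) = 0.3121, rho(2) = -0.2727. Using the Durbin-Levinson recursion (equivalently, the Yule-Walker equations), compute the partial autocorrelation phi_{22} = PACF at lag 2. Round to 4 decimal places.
\phi_{22} = -0.4100

The PACF at lag k is phi_{kk}, the last component of the solution
to the Yule-Walker system G_k phi = r_k where
  (G_k)_{ij} = rho(|i - j|), (r_k)_i = rho(i), i,j = 1..k.
Equivalently, Durbin-Levinson gives phi_{kk} iteratively:
  phi_{11} = rho(1)
  phi_{kk} = [rho(k) - sum_{j=1..k-1} phi_{k-1,j} rho(k-j)]
            / [1 - sum_{j=1..k-1} phi_{k-1,j} rho(j)],
  phi_{k,j} = phi_{k-1,j} - phi_{kk} phi_{k-1,k-j},  j = 1..k-1.
Step k = 1:
  phi_11 = rho(1) = 0.3121.
Step k = 2:
  phi_22 = [rho(2) - phi_11 rho(1)] / [1 - phi_11 rho(1)] = [-0.2727 - (0.3121)(0.3121)] / [1 - (0.3121)(0.3121)]
         = -0.37010641 / 0.90259359 = -0.41.
Therefore phi_{22} = -0.4100.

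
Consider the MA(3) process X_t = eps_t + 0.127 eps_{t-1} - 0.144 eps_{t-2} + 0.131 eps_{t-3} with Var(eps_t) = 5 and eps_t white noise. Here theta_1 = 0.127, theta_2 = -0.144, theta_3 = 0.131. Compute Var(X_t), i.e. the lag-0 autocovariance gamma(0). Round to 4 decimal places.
\gamma(0) = 5.2701

For an MA(q) process X_t = eps_t + sum_i theta_i eps_{t-i} with
Var(eps_t) = sigma^2, the variance is
  gamma(0) = sigma^2 * (1 + sum_i theta_i^2).
  sum_i theta_i^2 = (0.127)^2 + (-0.144)^2 + (0.131)^2 = 0.016129 + 0.020736 + 0.017161 = 0.054026.
  gamma(0) = 5 * (1 + 0.054026) = 5 * 1.054026 = 5.27013, which rounds to 5.2701.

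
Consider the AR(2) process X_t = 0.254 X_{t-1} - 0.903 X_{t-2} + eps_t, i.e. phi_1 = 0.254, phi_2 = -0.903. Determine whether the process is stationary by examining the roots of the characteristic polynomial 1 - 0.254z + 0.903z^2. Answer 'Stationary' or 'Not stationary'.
\text{Stationary}

The AR(p) characteristic polynomial is P(z) = 1 - 0.254z + 0.903z^2.
Stationarity requires all roots to lie outside the unit circle, i.e. |z| > 1 for every root.
Set 1 + (-0.254) z + (0.903) z^2 = 0, i.e. a z^2 + b z + c = 0 with a = 0.903, b = -0.254, c = 1.
Discriminant D = b^2 - 4ac = (-0.254)^2 - 4*(0.903)*1 = 0.064516 - (3.612) = -3.547484.
D < 0, so the roots are the complex-conjugate pair z = (-b +/- i sqrt(-D)) / (2a) = 0.1406 +/- 1.0429i.
For a conjugate pair |z|^2 = z * conj(z) = (product of roots) = c/a = 1/(0.903) = 1.10742, so |z| = sqrt(1.10742) = 1.0523 for both roots.
Moduli of all roots: 1.0523, 1.0523.
All moduli strictly greater than 1? Yes.
Verdict: Stationary.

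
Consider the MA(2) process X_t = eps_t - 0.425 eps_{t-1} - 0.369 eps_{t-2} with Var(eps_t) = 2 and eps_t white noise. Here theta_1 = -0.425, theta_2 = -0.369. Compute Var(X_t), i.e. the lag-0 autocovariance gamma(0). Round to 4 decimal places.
\gamma(0) = 2.6336

For an MA(q) process X_t = eps_t + sum_i theta_i eps_{t-i} with
Var(eps_t) = sigma^2, the variance is
  gamma(0) = sigma^2 * (1 + sum_i theta_i^2).
  sum_i theta_i^2 = (-0.425)^2 + (-0.369)^2 = 0.180625 + 0.136161 = 0.316786.
  gamma(0) = 2 * (1 + 0.316786) = 2 * 1.316786 = 2.633572, which rounds to 2.6336.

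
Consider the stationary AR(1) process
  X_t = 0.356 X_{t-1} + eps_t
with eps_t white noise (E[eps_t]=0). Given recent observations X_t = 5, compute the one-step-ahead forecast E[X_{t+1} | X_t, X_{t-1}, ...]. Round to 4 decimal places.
E[X_{t+1} \mid \mathcal F_t] = 1.7800

For an AR(p) model X_t = c + sum_i phi_i X_{t-i} + eps_t, the
one-step-ahead conditional mean is
  E[X_{t+1} | X_t, ...] = c + sum_i phi_i X_{t+1-i}.
Substitute known values:
  E[X_{t+1} | ...] = (0.356) * (5)
                   = 1.7800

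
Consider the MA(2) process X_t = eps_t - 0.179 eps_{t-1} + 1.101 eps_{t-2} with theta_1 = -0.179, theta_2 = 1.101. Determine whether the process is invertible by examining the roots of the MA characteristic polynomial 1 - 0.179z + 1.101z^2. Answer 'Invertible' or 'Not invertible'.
\text{Not invertible}

The MA(q) characteristic polynomial is P(z) = 1 - 0.179z + 1.101z^2.
Invertibility requires all roots to lie outside the unit circle, i.e. |z| > 1 for every root.
Set 1 + (-0.179) z + (1.101) z^2 = 0, i.e. a z^2 + b z + c = 0 with a = 1.101, b = -0.179, c = 1.
Discriminant D = b^2 - 4ac = (-0.179)^2 - 4*(1.101)*1 = 0.032041 - (4.404) = -4.371959.
D < 0, so the roots are the complex-conjugate pair z = (-b +/- i sqrt(-D)) / (2a) = 0.0813 +/- 0.9496i.
For a conjugate pair |z|^2 = z * conj(z) = (product of roots) = c/a = 1/(1.101) = 0.908265, so |z| = sqrt(0.908265) = 0.953 for both roots.
Moduli of all roots: 0.9530, 0.9530.
All moduli strictly greater than 1? No.
Verdict: Not invertible.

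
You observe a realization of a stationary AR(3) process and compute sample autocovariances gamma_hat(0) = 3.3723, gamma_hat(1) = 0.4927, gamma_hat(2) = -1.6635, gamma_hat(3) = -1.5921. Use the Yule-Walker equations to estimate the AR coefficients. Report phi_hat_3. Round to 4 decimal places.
\hat\phi_{3} = -0.4030

The Yule-Walker equations for an AR(p) process read, in matrix form,
  Gamma_p phi = r_p,   with   (Gamma_p)_{ij} = gamma(|i - j|),
                       (r_p)_i = gamma(i),   i,j = 1..p.
Substitute the sample gammas (Toeplitz matrix and right-hand side of size 3):
  Gamma_p = [[3.3723, 0.4927, -1.6635], [0.4927, 3.3723, 0.4927], [-1.6635, 0.4927, 3.3723]]
  r_p     = [0.4927, -1.6635, -1.5921]
Written out (R1..R3):
  (R1) 3.3723 phi_1 + 0.4927 phi_2 - 1.6635 phi_3 = 0.4927
  (R2) 0.4927 phi_1 + 3.3723 phi_2 + 0.4927 phi_3 = -1.6635
  (R3) -1.6635 phi_1 + 0.4927 phi_2 + 3.3723 phi_3 = -1.5921
Gaussian elimination:
  R2 <- R2 - (0.4927/3.3723) R1 = R2 - (0.146102) R1:  3.300316 phi_2 + 0.735741 phi_3 = -1.735484
  R3 <- R3 - (-1.6635/3.3723) R1 = R3 - (-0.493284) R1:  0.735741 phi_2 + 2.551723 phi_3 = -1.349059
  R3 <- R3 - (0.735741/3.300316) R2 = R3 - (0.22293) R2:  2.387704 phi_3 = -0.962167
Back-substitution:
  phi_hat_3 = -0.962167 / 2.387704 = -0.402967
  phi_hat_2 = (-1.735484 - (0.735741)(-0.402967)) / 3.300316 = -0.43602
  phi_hat_1 = (0.4927 - (0.4927)(-0.43602) - (-1.6635)(-0.402967)) / 3.3723 = 0.011028
So phi_hat = [0.0110, -0.4360, -0.4030].
Therefore phi_hat_3 = -0.4030.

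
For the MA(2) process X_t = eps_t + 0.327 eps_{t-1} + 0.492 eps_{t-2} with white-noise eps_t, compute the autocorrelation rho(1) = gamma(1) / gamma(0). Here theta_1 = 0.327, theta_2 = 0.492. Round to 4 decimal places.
\rho(1) = 0.3617

For an MA(q) process with theta_0 = 1, the autocovariance is
  gamma(k) = sigma^2 * sum_{i=0..q-k} theta_i * theta_{i+k},
and rho(k) = gamma(k) / gamma(0). Sigma^2 cancels.
  numerator   = (1)*(0.327) + (0.327)*(0.492) = 0.487884.
  denominator = (1)^2 + (0.327)^2 + (0.492)^2 = 1.348993.
  rho(1) = 0.487884 / 1.348993 = 0.3617.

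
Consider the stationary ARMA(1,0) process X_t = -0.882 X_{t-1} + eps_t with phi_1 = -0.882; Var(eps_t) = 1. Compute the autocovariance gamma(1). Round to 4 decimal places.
\gamma(1) = -3.9716

Multiply the model equation by X_{t-k} and take expectations. With theta_0 = psi_0 = 1 and psi_j the MA(infinity) weights, this gives
  gamma(k) - sum_i phi_i gamma(k-i) = c_k,
  c_k = sigma^2 * sum_{j=k..q} theta_j psi_{j-k}   (c_k = 0 for k > q),
using gamma(-m) = gamma(m).
Pure AR (q = 0): c_0 = sigma^2 = 1, c_k = 0 for k >= 1.
Equations for k = 0 and k = 1 (AR order 1):
  gamma(0) = phi_1 gamma(1) + c_0
  gamma(1) = phi_1 gamma(0) + c_1
Substituting the second into the first: gamma(0) (1 - phi_1^2) = c_0 + phi_1 c_1, so
  gamma(0) = c_0 / (1 - phi_1^2) = 1 / (1 - (-0.882)^2) = 1 / 0.222076 = 4.502963.
  gamma(1) = phi_1 gamma(0) = (-0.882)(4.502963) = -3.971613.
Therefore gamma(1) = -3.9716 (to 4 decimal places).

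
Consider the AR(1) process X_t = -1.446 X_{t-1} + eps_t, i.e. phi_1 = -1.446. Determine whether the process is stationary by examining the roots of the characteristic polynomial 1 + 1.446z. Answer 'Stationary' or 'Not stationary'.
\text{Not stationary}

The AR(p) characteristic polynomial is P(z) = 1 + 1.446z.
Stationarity requires all roots to lie outside the unit circle, i.e. |z| > 1 for every root.
This is linear in z: 1 + (1.446) z = 0  =>  z = -1/(1.446) = -0.691563,  |z| = 0.691563.
Moduli of all roots: 0.6916.
All moduli strictly greater than 1? No.
Verdict: Not stationary.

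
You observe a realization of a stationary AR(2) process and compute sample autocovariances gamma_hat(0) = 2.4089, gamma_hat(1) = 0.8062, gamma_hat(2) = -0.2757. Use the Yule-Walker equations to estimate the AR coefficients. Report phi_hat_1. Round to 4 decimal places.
\hat\phi_{1} = 0.4200

The Yule-Walker equations for an AR(p) process read, in matrix form,
  Gamma_p phi = r_p,   with   (Gamma_p)_{ij} = gamma(|i - j|),
                       (r_p)_i = gamma(i),   i,j = 1..p.
Substitute the sample gammas (Toeplitz matrix and right-hand side of size 2):
  Gamma_p = [[2.4089, 0.8062], [0.8062, 2.4089]]
  r_p     = [0.8062, -0.2757]
Written out:
  2.4089 phi_1 + 0.8062 phi_2 = 0.8062
  0.8062 phi_1 + 2.4089 phi_2 = -0.2757
Solve by Cramer's rule:
  det = gamma(0)^2 - gamma(1)^2 = (2.4089)^2 - (0.8062)^2 = 5.80279921 - 0.64995844 = 5.15284077
  phi_hat_1 = [gamma(1) gamma(0) - gamma(1) gamma(2)] / det = [(0.8062)(2.4089) - (0.8062)(-0.2757)] / 5.15284077 = 2.16432452 / 5.15284077 = 0.42
  phi_hat_2 = [gamma(0) gamma(2) - gamma(1)^2] / det = [(2.4089)(-0.2757) - (0.8062)^2] / 5.15284077 = -1.31409217 / 5.15284077 = -0.255
So phi_hat = [0.4200, -0.2550].
Therefore phi_hat_1 = 0.4200.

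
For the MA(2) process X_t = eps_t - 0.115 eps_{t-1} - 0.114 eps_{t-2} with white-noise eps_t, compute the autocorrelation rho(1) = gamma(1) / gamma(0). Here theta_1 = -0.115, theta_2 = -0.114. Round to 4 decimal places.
\rho(1) = -0.0993

For an MA(q) process with theta_0 = 1, the autocovariance is
  gamma(k) = sigma^2 * sum_{i=0..q-k} theta_i * theta_{i+k},
and rho(k) = gamma(k) / gamma(0). Sigma^2 cancels.
  numerator   = (1)*(-0.115) + (-0.115)*(-0.114) = -0.10189.
  denominator = (1)^2 + (-0.115)^2 + (-0.114)^2 = 1.026221.
  rho(1) = -0.10189 / 1.026221 = -0.0993.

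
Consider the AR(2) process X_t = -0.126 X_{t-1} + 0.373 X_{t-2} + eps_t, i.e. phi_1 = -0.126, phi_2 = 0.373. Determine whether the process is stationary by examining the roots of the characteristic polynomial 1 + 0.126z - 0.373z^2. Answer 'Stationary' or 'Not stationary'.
\text{Stationary}

The AR(p) characteristic polynomial is P(z) = 1 + 0.126z - 0.373z^2.
Stationarity requires all roots to lie outside the unit circle, i.e. |z| > 1 for every root.
Set 1 + (0.126) z + (-0.373) z^2 = 0, i.e. a z^2 + b z + c = 0 with a = -0.373, b = 0.126, c = 1.
Discriminant D = b^2 - 4ac = (0.126)^2 - 4*(-0.373)*1 = 0.015876 - (-1.492) = 1.507876.
D >= 0, so the roots are real: z = (-b +/- sqrt(D)) / (2a) = (-0.126 +/- 1.227956) / (-0.746).
  z_1 = (-0.126 + 1.227956) / (-0.746) = -1.4772,   |z_1| = 1.4772.
  z_2 = (-0.126 - 1.227956) / (-0.746) = 1.815,   |z_2| = 1.815.
Moduli of all roots: 1.4772, 1.8150.
All moduli strictly greater than 1? Yes.
Verdict: Stationary.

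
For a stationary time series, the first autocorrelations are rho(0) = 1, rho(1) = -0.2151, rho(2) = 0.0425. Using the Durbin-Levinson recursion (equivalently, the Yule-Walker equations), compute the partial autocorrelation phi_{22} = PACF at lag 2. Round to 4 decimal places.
\phi_{22} = -0.0040

The PACF at lag k is phi_{kk}, the last component of the solution
to the Yule-Walker system G_k phi = r_k where
  (G_k)_{ij} = rho(|i - j|), (r_k)_i = rho(i), i,j = 1..k.
Equivalently, Durbin-Levinson gives phi_{kk} iteratively:
  phi_{11} = rho(1)
  phi_{kk} = [rho(k) - sum_{j=1..k-1} phi_{k-1,j} rho(k-j)]
            / [1 - sum_{j=1..k-1} phi_{k-1,j} rho(j)],
  phi_{k,j} = phi_{k-1,j} - phi_{kk} phi_{k-1,k-j},  j = 1..k-1.
Step k = 1:
  phi_11 = rho(1) = -0.2151.
Step k = 2:
  phi_22 = [rho(2) - phi_11 rho(1)] / [1 - phi_11 rho(1)] = [0.0425 - (-0.2151)(-0.2151)] / [1 - (-0.2151)(-0.2151)]
         = -0.00376801 / 0.95373199 = -0.004.
Therefore phi_{22} = -0.0040.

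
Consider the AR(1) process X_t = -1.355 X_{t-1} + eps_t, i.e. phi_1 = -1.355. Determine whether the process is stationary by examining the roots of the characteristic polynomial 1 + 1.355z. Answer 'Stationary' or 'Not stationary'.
\text{Not stationary}

The AR(p) characteristic polynomial is P(z) = 1 + 1.355z.
Stationarity requires all roots to lie outside the unit circle, i.e. |z| > 1 for every root.
This is linear in z: 1 + (1.355) z = 0  =>  z = -1/(1.355) = -0.738007,  |z| = 0.738007.
Moduli of all roots: 0.7380.
All moduli strictly greater than 1? No.
Verdict: Not stationary.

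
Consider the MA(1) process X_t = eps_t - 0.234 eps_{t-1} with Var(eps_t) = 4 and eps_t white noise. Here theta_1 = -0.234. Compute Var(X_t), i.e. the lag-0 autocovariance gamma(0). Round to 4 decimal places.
\gamma(0) = 4.2190

For an MA(q) process X_t = eps_t + sum_i theta_i eps_{t-i} with
Var(eps_t) = sigma^2, the variance is
  gamma(0) = sigma^2 * (1 + sum_i theta_i^2).
  sum_i theta_i^2 = (-0.234)^2 = 0.054756.
  gamma(0) = 4 * (1 + 0.054756) = 4 * 1.054756 = 4.219024, which rounds to 4.2190.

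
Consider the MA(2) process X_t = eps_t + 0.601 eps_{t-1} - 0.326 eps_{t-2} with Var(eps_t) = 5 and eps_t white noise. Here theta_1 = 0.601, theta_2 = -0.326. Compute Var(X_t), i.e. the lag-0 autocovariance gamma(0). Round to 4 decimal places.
\gamma(0) = 7.3374

For an MA(q) process X_t = eps_t + sum_i theta_i eps_{t-i} with
Var(eps_t) = sigma^2, the variance is
  gamma(0) = sigma^2 * (1 + sum_i theta_i^2).
  sum_i theta_i^2 = (0.601)^2 + (-0.326)^2 = 0.361201 + 0.106276 = 0.467477.
  gamma(0) = 5 * (1 + 0.467477) = 5 * 1.467477 = 7.337385, which rounds to 7.3374.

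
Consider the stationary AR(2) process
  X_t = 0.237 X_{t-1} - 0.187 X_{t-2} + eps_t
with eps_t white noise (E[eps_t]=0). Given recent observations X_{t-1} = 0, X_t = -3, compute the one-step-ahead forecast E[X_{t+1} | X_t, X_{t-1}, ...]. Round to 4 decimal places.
E[X_{t+1} \mid \mathcal F_t] = -0.7110

For an AR(p) model X_t = c + sum_i phi_i X_{t-i} + eps_t, the
one-step-ahead conditional mean is
  E[X_{t+1} | X_t, ...] = c + sum_i phi_i X_{t+1-i}.
Substitute known values:
  E[X_{t+1} | ...] = (0.237) * (-3) + (-0.187) * (0)
                   = -0.7110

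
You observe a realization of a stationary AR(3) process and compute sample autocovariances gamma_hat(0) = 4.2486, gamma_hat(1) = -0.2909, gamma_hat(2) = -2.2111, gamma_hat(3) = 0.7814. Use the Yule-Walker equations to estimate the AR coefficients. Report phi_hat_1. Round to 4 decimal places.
\hat\phi_{1} = -0.0360

The Yule-Walker equations for an AR(p) process read, in matrix form,
  Gamma_p phi = r_p,   with   (Gamma_p)_{ij} = gamma(|i - j|),
                       (r_p)_i = gamma(i),   i,j = 1..p.
Substitute the sample gammas (Toeplitz matrix and right-hand side of size 3):
  Gamma_p = [[4.2486, -0.2909, -2.2111], [-0.2909, 4.2486, -0.2909], [-2.2111, -0.2909, 4.2486]]
  r_p     = [-0.2909, -2.2111, 0.7814]
Written out (R1..R3):
  (R1) 4.2486 phi_1 - 0.2909 phi_2 - 2.2111 phi_3 = -0.2909
  (R2) -0.2909 phi_1 + 4.2486 phi_2 - 0.2909 phi_3 = -2.2111
  (R3) -2.2111 phi_1 - 0.2909 phi_2 + 4.2486 phi_3 = 0.7814
Gaussian elimination:
  R2 <- R2 - (-0.2909/4.2486) R1 = R2 - (-0.06847) R1:  4.228682 phi_2 - 0.442293 phi_3 = -2.231018
  R3 <- R3 - (-2.2111/4.2486) R1 = R3 - (-0.52043) R1:  -0.442293 phi_2 + 3.097877 phi_3 = 0.630007
  R3 <- R3 - (-0.442293/4.228682) R2 = R3 - (-0.104594) R2:  3.051616 phi_3 = 0.396657
Back-substitution:
  phi_hat_3 = 0.396657 / 3.051616 = 0.129982
  phi_hat_2 = (-2.231018 - (-0.442293)(0.129982)) / 4.228682 = -0.513996
  phi_hat_1 = (-0.2909 - (-0.2909)(-0.513996) - (-2.2111)(0.129982)) / 4.2486 = -0.036016
So phi_hat = [-0.0360, -0.5140, 0.1300].
Therefore phi_hat_1 = -0.0360.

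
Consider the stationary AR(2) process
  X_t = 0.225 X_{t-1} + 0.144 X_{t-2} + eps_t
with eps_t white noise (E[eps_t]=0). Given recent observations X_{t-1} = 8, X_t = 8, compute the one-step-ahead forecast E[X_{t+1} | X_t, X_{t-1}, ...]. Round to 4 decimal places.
E[X_{t+1} \mid \mathcal F_t] = 2.9520

For an AR(p) model X_t = c + sum_i phi_i X_{t-i} + eps_t, the
one-step-ahead conditional mean is
  E[X_{t+1} | X_t, ...] = c + sum_i phi_i X_{t+1-i}.
Substitute known values:
  E[X_{t+1} | ...] = (0.225) * (8) + (0.144) * (8)
                   = 2.9520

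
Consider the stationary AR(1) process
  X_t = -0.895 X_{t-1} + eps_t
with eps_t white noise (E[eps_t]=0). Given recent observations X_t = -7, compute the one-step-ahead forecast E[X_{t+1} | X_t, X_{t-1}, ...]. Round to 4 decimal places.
E[X_{t+1} \mid \mathcal F_t] = 6.2650

For an AR(p) model X_t = c + sum_i phi_i X_{t-i} + eps_t, the
one-step-ahead conditional mean is
  E[X_{t+1} | X_t, ...] = c + sum_i phi_i X_{t+1-i}.
Substitute known values:
  E[X_{t+1} | ...] = (-0.895) * (-7)
                   = 6.2650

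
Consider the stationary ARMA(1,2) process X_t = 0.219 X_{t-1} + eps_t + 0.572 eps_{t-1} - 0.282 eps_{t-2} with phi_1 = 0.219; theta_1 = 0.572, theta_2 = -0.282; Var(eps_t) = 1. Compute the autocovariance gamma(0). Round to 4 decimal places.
\gamma(0) = 1.6381

Multiply the model equation by X_{t-k} and take expectations. With theta_0 = psi_0 = 1 and psi_j the MA(infinity) weights, this gives
  gamma(k) - sum_i phi_i gamma(k-i) = c_k,
  c_k = sigma^2 * sum_{j=k..q} theta_j psi_{j-k}   (c_k = 0 for k > q),
using gamma(-m) = gamma(m).
psi-weights needed (psi_j = theta_j + sum_i phi_i psi_{j-i}):
  psi_1 = theta_1 + phi_1 = 0.572 + (0.219) = 0.791
  psi_2 = theta_2 + phi_1 psi_1 = -0.282 + (0.219)(0.791) = -0.108771
Right-hand sides:
  c_0 = sigma^2 (1 + theta_1 psi_1 + theta_2 psi_2) = 1 * (1 + (0.572)(0.791) + (-0.282)(-0.108771)) = 1 * 1.483125 = 1.483125
  c_1 = sigma^2 (theta_1 + theta_2 psi_1) = 1 * (0.572 + (-0.282)(0.791)) = 0.348938
  c_2 = sigma^2 theta_2 = 1 * (-0.282) = -0.282
Equations for k = 0 and k = 1 (AR order 1):
  gamma(0) = phi_1 gamma(1) + c_0
  gamma(1) = phi_1 gamma(0) + c_1
Substituting the second into the first: gamma(0) (1 - phi_1^2) = c_0 + phi_1 c_1, so
  gamma(0) = (c_0 + phi_1 c_1) / (1 - phi_1^2) = (1.483125 + (0.219)(0.348938)) / (1 - (0.219)^2) = 1.559543 / 0.952039 = 1.638108.
Therefore gamma(0) = 1.6381 (to 4 decimal places).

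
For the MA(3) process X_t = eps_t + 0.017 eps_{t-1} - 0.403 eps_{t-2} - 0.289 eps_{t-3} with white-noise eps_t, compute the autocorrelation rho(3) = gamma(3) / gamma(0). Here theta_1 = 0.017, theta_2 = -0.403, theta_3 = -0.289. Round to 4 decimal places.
\rho(3) = -0.2319

For an MA(q) process with theta_0 = 1, the autocovariance is
  gamma(k) = sigma^2 * sum_{i=0..q-k} theta_i * theta_{i+k},
and rho(k) = gamma(k) / gamma(0). Sigma^2 cancels.
  numerator   = (1)*(-0.289) = -0.289.
  denominator = (1)^2 + (0.017)^2 + (-0.403)^2 + (-0.289)^2 = 1.246219.
  rho(3) = -0.289 / 1.246219 = -0.2319.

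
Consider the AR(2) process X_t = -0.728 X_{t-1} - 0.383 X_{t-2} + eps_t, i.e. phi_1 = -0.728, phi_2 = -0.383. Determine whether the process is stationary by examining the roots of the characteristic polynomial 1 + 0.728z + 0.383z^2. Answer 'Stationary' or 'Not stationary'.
\text{Stationary}

The AR(p) characteristic polynomial is P(z) = 1 + 0.728z + 0.383z^2.
Stationarity requires all roots to lie outside the unit circle, i.e. |z| > 1 for every root.
Set 1 + (0.728) z + (0.383) z^2 = 0, i.e. a z^2 + b z + c = 0 with a = 0.383, b = 0.728, c = 1.
Discriminant D = b^2 - 4ac = (0.728)^2 - 4*(0.383)*1 = 0.529984 - (1.532) = -1.002016.
D < 0, so the roots are the complex-conjugate pair z = (-b +/- i sqrt(-D)) / (2a) = -0.9504 +/- 1.3068i.
For a conjugate pair |z|^2 = z * conj(z) = (product of roots) = c/a = 1/(0.383) = 2.610966, so |z| = sqrt(2.610966) = 1.6158 for both roots.
Moduli of all roots: 1.6158, 1.6158.
All moduli strictly greater than 1? Yes.
Verdict: Stationary.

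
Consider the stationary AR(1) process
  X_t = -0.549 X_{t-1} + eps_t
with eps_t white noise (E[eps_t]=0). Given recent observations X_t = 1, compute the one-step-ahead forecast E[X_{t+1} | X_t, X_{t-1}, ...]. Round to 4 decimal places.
E[X_{t+1} \mid \mathcal F_t] = -0.5490

For an AR(p) model X_t = c + sum_i phi_i X_{t-i} + eps_t, the
one-step-ahead conditional mean is
  E[X_{t+1} | X_t, ...] = c + sum_i phi_i X_{t+1-i}.
Substitute known values:
  E[X_{t+1} | ...] = (-0.549) * (1)
                   = -0.5490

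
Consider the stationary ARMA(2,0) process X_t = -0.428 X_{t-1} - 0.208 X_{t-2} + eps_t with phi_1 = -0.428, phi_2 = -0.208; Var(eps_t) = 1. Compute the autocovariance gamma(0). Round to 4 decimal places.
\gamma(0) = 1.1953

Multiply the model equation by X_{t-k} and take expectations. With theta_0 = psi_0 = 1 and psi_j the MA(infinity) weights, this gives
  gamma(k) - sum_i phi_i gamma(k-i) = c_k,
  c_k = sigma^2 * sum_{j=k..q} theta_j psi_{j-k}   (c_k = 0 for k > q),
using gamma(-m) = gamma(m).
Pure AR (q = 0): c_0 = sigma^2 = 1, c_k = 0 for k >= 1.
Equations for k = 0, 1, 2 (AR order 2, c_2 = 0):
  (E0) gamma(0) = phi_1 gamma(1) + phi_2 gamma(2) + c_0
  (E1) gamma(1) = phi_1 gamma(0) + phi_2 gamma(1) + c_1
  (E2) gamma(2) = phi_1 gamma(1) + phi_2 gamma(0)
From (E1): gamma(1) = A gamma(0) + B with
  A = phi_1 / (1 - phi_2) = -0.428 / 1.208 = -0.354305,   B = c_1 / (1 - phi_2) = 0 / 1.208 = 0.
Insert (E2) into (E0): gamma(0) (1 - phi_2^2) = phi_1 (1 + phi_2) gamma(1) + c_0.
  phi_1 (1 + phi_2) = (-0.428)(0.792) = -0.338976,   1 - phi_2^2 = 0.956736.
Replace gamma(1) by A gamma(0) + B and collect gamma(0):
  gamma(0) [0.956736 - (-0.338976)(-0.354305)] = c_0 = 1
  gamma(0) * 0.836635 = 1
  gamma(0) = 1 / 0.836635 = 1.195264.
Therefore gamma(0) = 1.1953 (to 4 decimal places).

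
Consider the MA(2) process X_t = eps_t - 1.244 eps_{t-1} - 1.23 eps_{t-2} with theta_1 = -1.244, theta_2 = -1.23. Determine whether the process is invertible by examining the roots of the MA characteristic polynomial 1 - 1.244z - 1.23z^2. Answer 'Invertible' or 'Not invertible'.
\text{Not invertible}

The MA(q) characteristic polynomial is P(z) = 1 - 1.244z - 1.23z^2.
Invertibility requires all roots to lie outside the unit circle, i.e. |z| > 1 for every root.
Set 1 + (-1.244) z + (-1.23) z^2 = 0, i.e. a z^2 + b z + c = 0 with a = -1.23, b = -1.244, c = 1.
Discriminant D = b^2 - 4ac = (-1.244)^2 - 4*(-1.23)*1 = 1.547536 - (-4.92) = 6.467536.
D >= 0, so the roots are real: z = (-b +/- sqrt(D)) / (2a) = (1.244 +/- 2.543135) / (-2.46).
  z_1 = (1.244 + 2.543135) / (-2.46) = -1.5395,   |z_1| = 1.5395.
  z_2 = (1.244 - 2.543135) / (-2.46) = 0.5281,   |z_2| = 0.5281.
Moduli of all roots: 1.5395, 0.5281.
All moduli strictly greater than 1? No.
Verdict: Not invertible.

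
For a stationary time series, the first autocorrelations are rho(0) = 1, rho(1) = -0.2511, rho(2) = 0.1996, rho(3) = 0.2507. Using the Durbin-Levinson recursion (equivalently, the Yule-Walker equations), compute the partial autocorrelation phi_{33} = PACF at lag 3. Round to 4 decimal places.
\phi_{33} = 0.3600

The PACF at lag k is phi_{kk}, the last component of the solution
to the Yule-Walker system G_k phi = r_k where
  (G_k)_{ij} = rho(|i - j|), (r_k)_i = rho(i), i,j = 1..k.
Equivalently, Durbin-Levinson gives phi_{kk} iteratively:
  phi_{11} = rho(1)
  phi_{kk} = [rho(k) - sum_{j=1..k-1} phi_{k-1,j} rho(k-j)]
            / [1 - sum_{j=1..k-1} phi_{k-1,j} rho(j)],
  phi_{k,j} = phi_{k-1,j} - phi_{kk} phi_{k-1,k-j},  j = 1..k-1.
Step k = 1:
  phi_11 = rho(1) = -0.2511.
Step k = 2:
  phi_22 = [rho(2) - phi_11 rho(1)] / [1 - phi_11 rho(1)] = [0.1996 - (-0.2511)(-0.2511)] / [1 - (-0.2511)(-0.2511)]
         = 0.13654879 / 0.93694879 = 0.145738.
  Update: phi_21 = phi_11 - phi_22 phi_11 = -0.2511 - (0.145738)(-0.2511) = -0.214505.
Step k = 3:
  phi_33 = [rho(3) - phi_21 rho(2) - phi_22 rho(1)] / [1 - phi_21 rho(1) - phi_22 rho(2)]
    numerator   = 0.2507 - (-0.214505)(0.1996) - (0.145738)(-0.2511) = 0.33010999
    denominator = 1 - (-0.214505)(-0.2511) - (0.145738)(0.1996) = 0.91704848
  phi_33 = 0.33010999 / 0.91704848 = 0.36.
Therefore phi_{33} = 0.3600.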